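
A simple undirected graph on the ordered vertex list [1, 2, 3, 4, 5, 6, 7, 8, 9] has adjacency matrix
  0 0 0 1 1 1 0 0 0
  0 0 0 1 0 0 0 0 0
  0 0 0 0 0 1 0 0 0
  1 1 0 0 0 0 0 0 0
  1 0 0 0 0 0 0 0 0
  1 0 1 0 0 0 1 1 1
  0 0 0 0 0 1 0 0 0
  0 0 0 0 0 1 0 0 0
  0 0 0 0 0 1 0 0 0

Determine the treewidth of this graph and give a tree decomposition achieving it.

Every bag has size at most 2, so the width is 2 − 1 = 1 and tw(G) ≤ 1. G has an edge, so its treewidth is at least 1. Hence tw(G) = 1 exactly.

Treewidth 1.
Bags: B1 = {1, 4}  B2 = {2, 4}  B3 = {1, 6}  B4 = {6, 9}  B5 = {6, 7}  B6 = {6, 8}  B7 = {1, 5}  B8 = {3, 6}
Tree: B1–B2, B1–B3, B3–B4, B3–B5, B4–B6, B3–B7, B4–B8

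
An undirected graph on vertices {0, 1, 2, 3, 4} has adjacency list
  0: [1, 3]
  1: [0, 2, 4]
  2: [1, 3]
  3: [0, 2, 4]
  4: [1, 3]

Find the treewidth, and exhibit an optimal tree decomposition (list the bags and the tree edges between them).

The largest bag has 3 vertices, giving width 2; this decomposition certifies tw(G) ≤ 2. For the lower bound, G contains the cycle 3–4–1–0–3, so G is not a forest; only forests have treewidth ≤ 1, hence tw(G) ≥ 2. The upper and lower bounds meet at 2, so that is the treewidth.

Treewidth 2.
One such decomposition:
Bags: B1 = {1, 3, 4}  B2 = {0, 1, 3}  B3 = {1, 2, 3}
Tree: B1–B2, B2–B3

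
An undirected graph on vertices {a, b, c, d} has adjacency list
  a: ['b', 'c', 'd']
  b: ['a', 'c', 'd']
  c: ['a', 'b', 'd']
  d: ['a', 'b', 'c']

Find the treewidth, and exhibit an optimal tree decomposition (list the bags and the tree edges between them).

Treewidth 3.
One such decomposition:
Bags: B1 = {a, b, c, d}
Tree: (single bag)

With just one bag of size 4, the width is 4 − 1 = 3, so tw(G) ≤ 3. On the other hand G contains the 4-clique {a, b, c, d}. A clique must lie in a single bag of any decomposition, so no decomposition can have width below 3. Therefore the treewidth is 3.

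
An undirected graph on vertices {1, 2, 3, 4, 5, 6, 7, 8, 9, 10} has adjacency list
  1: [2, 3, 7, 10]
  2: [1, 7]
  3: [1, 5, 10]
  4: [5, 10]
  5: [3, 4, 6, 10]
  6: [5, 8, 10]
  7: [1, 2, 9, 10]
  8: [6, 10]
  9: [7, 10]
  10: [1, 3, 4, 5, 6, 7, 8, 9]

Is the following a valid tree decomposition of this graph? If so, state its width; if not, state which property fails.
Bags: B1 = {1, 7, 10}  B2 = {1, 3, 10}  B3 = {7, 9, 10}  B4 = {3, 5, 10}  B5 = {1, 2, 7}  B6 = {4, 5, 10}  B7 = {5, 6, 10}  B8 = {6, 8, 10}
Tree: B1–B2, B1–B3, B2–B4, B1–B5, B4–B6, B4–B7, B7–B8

Checking the three conditions: (i) the bags cover all of {1, 2, 3, 4, 5, 6, 7, 8, 9, 10}; (ii) for each edge, some bag contains both endpoints; (iii) the bags containing any fixed vertex form a subtree. All hold, so the decomposition is valid with width 3 − 1 = 2.

Yes; width 2.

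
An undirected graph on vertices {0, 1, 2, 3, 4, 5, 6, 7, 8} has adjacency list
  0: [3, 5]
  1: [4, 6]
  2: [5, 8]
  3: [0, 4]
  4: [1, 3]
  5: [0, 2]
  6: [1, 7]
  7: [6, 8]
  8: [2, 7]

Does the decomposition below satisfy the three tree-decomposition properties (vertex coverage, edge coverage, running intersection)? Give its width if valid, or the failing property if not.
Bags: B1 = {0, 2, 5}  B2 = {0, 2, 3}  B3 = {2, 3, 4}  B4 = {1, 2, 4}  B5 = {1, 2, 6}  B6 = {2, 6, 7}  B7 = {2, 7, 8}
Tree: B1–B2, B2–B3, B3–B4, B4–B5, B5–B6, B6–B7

Checking the three conditions: (i) the bags cover all of {0, 1, 2, 3, 4, 5, 6, 7, 8}; (ii) for each edge, some bag contains both endpoints; (iii) the bags containing any fixed vertex form a subtree. All hold, so the decomposition is valid with width 3 − 1 = 2.

Yes; width 2.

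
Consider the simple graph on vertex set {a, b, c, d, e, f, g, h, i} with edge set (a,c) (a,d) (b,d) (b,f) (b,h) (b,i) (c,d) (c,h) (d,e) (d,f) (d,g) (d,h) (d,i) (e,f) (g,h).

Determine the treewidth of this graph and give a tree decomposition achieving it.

Treewidth 2.
One such decomposition:
Bags: B1 = {b, d, f}  B2 = {b, d, h}  B3 = {d, g, h}  B4 = {c, d, h}  B5 = {b, d, i}  B6 = {a, c, d}  B7 = {d, e, f}
Tree: B1–B2, B2–B3, B3–B4, B2–B5, B4–B6, B1–B7

Each bag holds 3 vertices, so the decomposition has width 2, which upper-bounds the treewidth. On the other hand G contains the 3-clique {d, e, f}. A clique must lie in a single bag of any decomposition, so no decomposition can have width below 2. Hence tw(G) = 2 exactly.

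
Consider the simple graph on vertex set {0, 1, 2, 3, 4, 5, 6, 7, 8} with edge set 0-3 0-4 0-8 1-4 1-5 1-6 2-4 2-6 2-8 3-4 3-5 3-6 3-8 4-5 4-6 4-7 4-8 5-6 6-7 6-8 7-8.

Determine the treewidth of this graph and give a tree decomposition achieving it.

Treewidth 3.
Bags: B1 = {2, 4, 6, 8}  B2 = {3, 4, 6, 8}  B3 = {3, 4, 5, 6}  B4 = {1, 4, 5, 6}  B5 = {4, 6, 7, 8}  B6 = {0, 3, 4, 8}
Tree: B1–B2, B2–B3, B3–B4, B1–B5, B2–B6

Every bag has size at most 4, so the width is 4 − 1 = 3 and tw(G) ≤ 3. On the other hand G contains the 4-clique {0, 3, 4, 8}. A clique must lie in a single bag of any decomposition, so no decomposition can have width below 3. Therefore the treewidth is 3.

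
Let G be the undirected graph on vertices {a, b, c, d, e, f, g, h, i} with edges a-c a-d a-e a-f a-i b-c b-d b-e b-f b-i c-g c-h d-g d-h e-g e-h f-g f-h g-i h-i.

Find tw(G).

A width-4 tree decomposition is:
Bags: B1 = {a, b, f, g, h}  B2 = {a, b, e, g, h}  B3 = {a, b, c, g, h}  B4 = {a, b, d, g, h}  B5 = {a, b, g, h, i}
Tree: B1–B2, B2–B3, B3–B4, B4–B5
Each bag holds 5 vertices, so the decomposition has width 4, which upper-bounds the treewidth. For the lower bound: the 5 vertex sets {f,g}, {e,h}, {a,c}, {b}, {d} are disjoint, each induces a connected subgraph, and every pair is joined by at least one edge of G. Contracting each set to a single vertex therefore yields K_{5} as a minor, and since treewidth is minor-monotone, tw(G) ≥ tw(K_{5}) = 4. Combining the bounds, tw(G) = 4.

4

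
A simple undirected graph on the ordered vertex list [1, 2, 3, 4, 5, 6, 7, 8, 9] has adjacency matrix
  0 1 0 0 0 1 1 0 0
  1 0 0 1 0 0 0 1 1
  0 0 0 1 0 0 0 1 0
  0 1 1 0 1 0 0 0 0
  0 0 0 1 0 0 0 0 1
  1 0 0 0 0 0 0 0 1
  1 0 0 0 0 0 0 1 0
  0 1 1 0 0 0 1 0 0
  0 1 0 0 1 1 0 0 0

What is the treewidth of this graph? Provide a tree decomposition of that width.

Treewidth 3.
Bags: B1 = {3, 4, 5, 8}  B2 = {2, 4, 5, 8}  B3 = {2, 5, 8, 9}  B4 = {2, 7, 8, 9}  B5 = {1, 2, 7, 9}  B6 = {1, 6, 7, 9}
Tree: B1–B2, B2–B3, B3–B4, B4–B5, B5–B6

The largest bag has 4 vertices, giving width 3; this decomposition certifies tw(G) ≤ 3. For the lower bound: the 4 vertex sets {3,4,5}, {8}, {2}, {1,6,7,9} are disjoint, each induces a connected subgraph, and every pair is joined by at least one edge of G. Contracting each set to a single vertex therefore yields K_{4} as a minor, and since treewidth is minor-monotone, tw(G) ≥ tw(K_{4}) = 3. Combining the bounds, tw(G) = 3.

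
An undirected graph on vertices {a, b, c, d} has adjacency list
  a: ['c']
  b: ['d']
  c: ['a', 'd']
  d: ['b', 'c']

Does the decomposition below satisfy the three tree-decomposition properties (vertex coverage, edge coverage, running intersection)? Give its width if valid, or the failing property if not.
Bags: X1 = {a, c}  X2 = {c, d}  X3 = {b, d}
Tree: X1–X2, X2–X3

Every vertex of G appears in some bag (union = {a, b, c, d}); every edge is covered by a bag; and for each vertex v the set of bags containing v is connected in the bag tree. The decomposition is therefore valid. The largest bag has 2 vertices, so the width is 1.

Yes; width 1.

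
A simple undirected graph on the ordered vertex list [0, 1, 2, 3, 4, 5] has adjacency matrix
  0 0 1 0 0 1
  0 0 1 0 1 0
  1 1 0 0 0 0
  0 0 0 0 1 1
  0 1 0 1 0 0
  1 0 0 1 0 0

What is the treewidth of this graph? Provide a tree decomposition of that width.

Every bag has size at most 3, so the width is 3 − 1 = 2 and tw(G) ≤ 2. For the lower bound, G contains the cycle 5–3–4–1–2–0–5, so G is not a forest; only forests have treewidth ≤ 1, hence tw(G) ≥ 2. Combining the bounds, tw(G) = 2.

Treewidth 2.
One optimal decomposition is:
Bags: B1 = {3, 4, 5}  B2 = {1, 4, 5}  B3 = {1, 2, 5}  B4 = {0, 2, 5}
Tree: B1–B2, B2–B3, B3–B4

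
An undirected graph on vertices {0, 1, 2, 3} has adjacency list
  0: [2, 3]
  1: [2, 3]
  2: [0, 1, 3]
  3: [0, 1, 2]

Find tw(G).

A width-2 tree decomposition is:
Bags: B1 = {1, 2, 3}  B2 = {0, 2, 3}
Tree: B1–B2
Each bag holds 3 vertices, so the decomposition has width 2, which upper-bounds the treewidth. For the lower bound, the 3 vertices {0, 2, 3} are pairwise adjacent, and any tree decomposition puts a clique entirely inside one bag — forcing width ≥ 2. Hence tw(G) = 2 exactly.

2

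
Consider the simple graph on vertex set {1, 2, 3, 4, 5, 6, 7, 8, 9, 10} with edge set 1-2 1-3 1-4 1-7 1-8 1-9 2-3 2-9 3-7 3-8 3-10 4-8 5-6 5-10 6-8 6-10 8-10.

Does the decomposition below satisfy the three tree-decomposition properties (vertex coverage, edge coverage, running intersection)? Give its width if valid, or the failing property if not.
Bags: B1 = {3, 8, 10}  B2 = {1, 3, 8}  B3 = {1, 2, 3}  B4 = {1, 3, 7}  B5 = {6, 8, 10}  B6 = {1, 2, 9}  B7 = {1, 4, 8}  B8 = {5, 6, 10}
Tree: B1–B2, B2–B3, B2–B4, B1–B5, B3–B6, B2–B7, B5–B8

Yes; width 2.

Vertex coverage: the bags together contain {1, 2, 3, 4, 5, 6, 7, 8, 9, 10}, the full vertex set. Edge coverage: each edge of G has both endpoints in at least one bag. Running intersection: for every vertex, the bags containing it form a connected subtree. All three properties hold, so this is a valid tree decomposition of width max|bag| − 1 = 2, and hence tw(G) ≤ 2.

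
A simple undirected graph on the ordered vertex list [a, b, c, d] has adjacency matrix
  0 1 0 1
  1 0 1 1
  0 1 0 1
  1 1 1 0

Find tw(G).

2

A width-2 tree decomposition is:
Bags: B1 = {a, b, d}  B2 = {b, c, d}
Tree: B1–B2
The largest bag has 3 vertices, giving width 2; this decomposition certifies tw(G) ≤ 2. On the other hand G contains the 3-clique {b, c, d}. A clique must lie in a single bag of any decomposition, so no decomposition can have width below 2. Combining the bounds, tw(G) = 2.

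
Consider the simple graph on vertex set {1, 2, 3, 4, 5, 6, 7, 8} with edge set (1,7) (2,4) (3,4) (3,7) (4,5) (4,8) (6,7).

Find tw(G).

1

A width-1 tree decomposition is:
Bags: B1 = {3, 7}  B2 = {3, 4}  B3 = {2, 4}  B4 = {4, 8}  B5 = {1, 7}  B6 = {4, 5}  B7 = {6, 7}
Tree: B1–B2, B2–B3, B3–B4, B1–B5, B4–B6, B1–B7
The largest bag has 2 vertices, giving width 1; this decomposition certifies tw(G) ≤ 1. G has an edge, so its treewidth is at least 1. Therefore the treewidth is 1.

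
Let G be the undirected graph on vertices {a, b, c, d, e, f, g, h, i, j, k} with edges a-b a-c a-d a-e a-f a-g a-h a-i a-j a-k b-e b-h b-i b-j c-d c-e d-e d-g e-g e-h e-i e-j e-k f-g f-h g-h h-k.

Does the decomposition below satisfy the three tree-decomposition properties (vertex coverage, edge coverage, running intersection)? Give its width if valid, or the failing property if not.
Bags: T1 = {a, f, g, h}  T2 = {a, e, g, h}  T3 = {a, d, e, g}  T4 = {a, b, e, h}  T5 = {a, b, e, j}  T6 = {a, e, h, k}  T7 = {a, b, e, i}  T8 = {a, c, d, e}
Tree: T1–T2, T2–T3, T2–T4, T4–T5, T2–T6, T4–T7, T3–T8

Checking the three conditions: (i) the bags cover all of {a, b, c, d, e, f, g, h, i, j, k}; (ii) for each edge, some bag contains both endpoints; (iii) the bags containing any fixed vertex form a subtree. All hold, so the decomposition is valid with width 4 − 1 = 3.

Yes; width 3.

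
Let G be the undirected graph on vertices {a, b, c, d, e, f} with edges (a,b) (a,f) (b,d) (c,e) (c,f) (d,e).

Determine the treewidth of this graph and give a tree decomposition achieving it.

Treewidth 2.
One optimal decomposition is:
Bags: B1 = {a, b, f}  B2 = {b, c, f}  B3 = {b, c, e}  B4 = {b, d, e}
Tree: B1–B2, B2–B3, B3–B4

Each bag holds 3 vertices, so the decomposition has width 2, which upper-bounds the treewidth. For the lower bound, G contains the cycle b–a–f–c–e–d–b, so G is not a forest; only forests have treewidth ≤ 1, hence tw(G) ≥ 2. Hence tw(G) = 2 exactly.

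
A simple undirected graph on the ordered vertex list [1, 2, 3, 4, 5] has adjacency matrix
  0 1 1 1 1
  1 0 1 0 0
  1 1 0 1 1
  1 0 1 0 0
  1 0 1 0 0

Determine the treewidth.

2

A width-2 tree decomposition is:
Bags: B1 = {1, 2, 3}  B2 = {1, 3, 5}  B3 = {1, 3, 4}
Tree: B1–B2, B2–B3
Each bag holds 3 vertices, so the decomposition has width 2, which upper-bounds the treewidth. Conversely, {1, 2, 3} is a clique of size 3, and the vertices of any clique must share a bag in every tree decomposition; so some bag has ≥ 3 vertices and tw(G) ≥ 2. Hence tw(G) = 2 exactly.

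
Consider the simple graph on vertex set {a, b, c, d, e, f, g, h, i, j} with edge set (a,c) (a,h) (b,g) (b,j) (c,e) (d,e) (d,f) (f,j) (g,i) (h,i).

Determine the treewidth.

A width-2 tree decomposition is:
Bags: B1 = {c, d, e}  B2 = {c, d, f}  B3 = {c, f, j}  B4 = {b, c, j}  B5 = {b, c, g}  B6 = {c, g, i}  B7 = {c, h, i}  B8 = {a, c, h}
Tree: B1–B2, B2–B3, B3–B4, B4–B5, B5–B6, B6–B7, B7–B8
Each bag holds 3 vertices, so the decomposition has width 2, which upper-bounds the treewidth. Since c–e–d–f–j–b–g–i–h–a–c is a cycle in G, G is not acyclic. Forests are exactly the graphs of treewidth ≤ 1, so tw(G) ≥ 2. Therefore the treewidth is 2.

2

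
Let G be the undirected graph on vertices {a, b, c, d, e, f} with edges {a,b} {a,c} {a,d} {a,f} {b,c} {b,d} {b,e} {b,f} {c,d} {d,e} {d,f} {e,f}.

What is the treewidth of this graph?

A width-3 tree decomposition is:
Bags: B1 = {a, b, d, f}  B2 = {a, b, c, d}  B3 = {b, d, e, f}
Tree: B1–B2, B1–B3
Each bag holds 4 vertices, so the decomposition has width 3, which upper-bounds the treewidth. For the lower bound, the 4 vertices {b, d, e, f} are pairwise adjacent, and any tree decomposition puts a clique entirely inside one bag — forcing width ≥ 3. Hence tw(G) = 3 exactly.

3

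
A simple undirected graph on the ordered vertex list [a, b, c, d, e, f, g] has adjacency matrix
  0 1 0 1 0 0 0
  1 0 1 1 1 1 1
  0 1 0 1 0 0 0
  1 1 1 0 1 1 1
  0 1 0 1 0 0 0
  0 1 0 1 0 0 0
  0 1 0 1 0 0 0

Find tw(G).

2

A width-2 tree decomposition is:
Bags: B1 = {b, d, e}  B2 = {b, d, g}  B3 = {a, b, d}  B4 = {b, d, f}  B5 = {b, c, d}
Tree: B1–B2, B1–B3, B3–B4, B3–B5
The largest bag has 3 vertices, giving width 2; this decomposition certifies tw(G) ≤ 2. Conversely, {b, d, f} is a clique of size 3, and the vertices of any clique must share a bag in every tree decomposition; so some bag has ≥ 3 vertices and tw(G) ≥ 2. Therefore the treewidth is 2.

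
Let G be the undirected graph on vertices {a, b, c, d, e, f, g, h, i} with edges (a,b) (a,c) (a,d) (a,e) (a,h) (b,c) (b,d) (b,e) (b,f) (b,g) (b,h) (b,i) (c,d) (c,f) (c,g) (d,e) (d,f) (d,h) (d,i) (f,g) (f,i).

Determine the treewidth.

A width-3 tree decomposition is:
Bags: B1 = {a, b, c, d}  B2 = {b, c, d, f}  B3 = {b, d, f, i}  B4 = {a, b, d, h}  B5 = {b, c, f, g}  B6 = {a, b, d, e}
Tree: B1–B2, B2–B3, B1–B4, B2–B5, B4–B6
Every bag has size at most 4, so the width is 4 − 1 = 3 and tw(G) ≤ 3. Conversely, {a, b, d, e} is a clique of size 4, and the vertices of any clique must share a bag in every tree decomposition; so some bag has ≥ 4 vertices and tw(G) ≥ 3. Combining the bounds, tw(G) = 3.

3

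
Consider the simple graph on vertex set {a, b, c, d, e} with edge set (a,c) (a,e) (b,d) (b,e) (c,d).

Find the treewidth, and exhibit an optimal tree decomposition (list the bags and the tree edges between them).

Treewidth 2.
One such decomposition:
Bags: B1 = {b, d, e}  B2 = {c, d, e}  B3 = {a, c, e}
Tree: B1–B2, B2–B3

Every bag has size at most 3, so the width is 3 − 1 = 2 and tw(G) ≤ 2. For the lower bound, G contains the cycle e–b–d–c–a–e, so G is not a forest; only forests have treewidth ≤ 1, hence tw(G) ≥ 2. Combining the bounds, tw(G) = 2.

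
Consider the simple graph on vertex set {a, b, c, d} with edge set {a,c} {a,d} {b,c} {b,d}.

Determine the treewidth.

A width-2 tree decomposition is:
Bags: B1 = {b, c, d}  B2 = {a, c, d}
Tree: B1–B2
Every bag has size at most 3, so the width is 3 − 1 = 2 and tw(G) ≤ 2. Since d–b–c–a–d is a cycle in G, G is not acyclic. Forests are exactly the graphs of treewidth ≤ 1, so tw(G) ≥ 2. Hence tw(G) = 2 exactly.

2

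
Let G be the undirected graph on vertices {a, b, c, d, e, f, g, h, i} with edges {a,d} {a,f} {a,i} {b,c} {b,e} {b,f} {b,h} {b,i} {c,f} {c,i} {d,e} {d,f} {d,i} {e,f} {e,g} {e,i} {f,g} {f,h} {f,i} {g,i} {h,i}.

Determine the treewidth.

3

A width-3 tree decomposition is:
Bags: B1 = {b, e, f, i}  B2 = {d, e, f, i}  B3 = {b, c, f, i}  B4 = {a, d, f, i}  B5 = {e, f, g, i}  B6 = {b, f, h, i}
Tree: B1–B2, B1–B3, B2–B4, B1–B5, B1–B6
Every bag has size at most 4, so the width is 4 − 1 = 3 and tw(G) ≤ 3. Conversely, {d, e, f, i} is a clique of size 4, and the vertices of any clique must share a bag in every tree decomposition; so some bag has ≥ 4 vertices and tw(G) ≥ 3. Therefore the treewidth is 3.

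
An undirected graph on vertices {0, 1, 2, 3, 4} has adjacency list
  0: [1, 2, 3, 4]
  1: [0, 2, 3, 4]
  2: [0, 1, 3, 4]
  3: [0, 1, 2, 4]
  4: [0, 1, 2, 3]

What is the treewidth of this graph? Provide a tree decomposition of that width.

Treewidth 4.
Bags: B1 = {0, 1, 2, 3, 4}
Tree: (single bag)

With just one bag of size 5, the width is 5 − 1 = 4, so tw(G) ≤ 4. Conversely, {0, 1, 2, 3, 4} is a clique of size 5, and the vertices of any clique must share a bag in every tree decomposition; so some bag has ≥ 5 vertices and tw(G) ≥ 4. The upper and lower bounds meet at 4, so that is the treewidth.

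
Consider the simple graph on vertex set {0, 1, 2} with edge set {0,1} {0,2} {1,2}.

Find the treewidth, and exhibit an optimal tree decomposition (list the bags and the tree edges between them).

A single bag containing all 3 vertices is trivially a valid decomposition of width 2. On the other hand G contains the 3-clique {0, 1, 2}. A clique must lie in a single bag of any decomposition, so no decomposition can have width below 2. The upper and lower bounds meet at 2, so that is the treewidth.

Treewidth 2.
Bags: B1 = {0, 1, 2}
Tree: (single bag)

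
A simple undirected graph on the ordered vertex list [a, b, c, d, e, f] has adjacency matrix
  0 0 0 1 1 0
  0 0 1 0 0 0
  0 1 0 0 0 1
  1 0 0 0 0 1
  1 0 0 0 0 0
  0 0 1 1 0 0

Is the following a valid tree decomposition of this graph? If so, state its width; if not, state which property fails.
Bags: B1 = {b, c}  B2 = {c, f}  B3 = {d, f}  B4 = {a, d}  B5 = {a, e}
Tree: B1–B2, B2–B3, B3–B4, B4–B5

Yes; width 1.

Every vertex of G appears in some bag (union = {a, b, c, d, e, f}); every edge is covered by a bag; and for each vertex v the set of bags containing v is connected in the bag tree. The decomposition is therefore valid. The largest bag has 2 vertices, so the width is 1.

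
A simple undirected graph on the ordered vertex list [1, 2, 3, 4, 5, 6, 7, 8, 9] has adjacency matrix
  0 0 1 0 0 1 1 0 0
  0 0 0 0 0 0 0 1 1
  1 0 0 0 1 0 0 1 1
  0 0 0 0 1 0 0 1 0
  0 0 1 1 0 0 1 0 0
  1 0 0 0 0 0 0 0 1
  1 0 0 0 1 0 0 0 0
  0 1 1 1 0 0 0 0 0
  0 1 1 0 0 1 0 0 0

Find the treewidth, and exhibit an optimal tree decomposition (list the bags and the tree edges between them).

The largest bag has 4 vertices, giving width 3; this decomposition certifies tw(G) ≤ 3. For the lower bound: the 4 vertex sets {4,5,7}, {1}, {3}, {2,6,8,9} are disjoint, each induces a connected subgraph, and every pair is joined by at least one edge of G. Contracting each set to a single vertex therefore yields K_{4} as a minor, and since treewidth is minor-monotone, tw(G) ≥ tw(K_{4}) = 3. Therefore the treewidth is 3.

Treewidth 3.
One such decomposition:
Bags: B1 = {1, 4, 5, 7}  B2 = {1, 3, 4, 5}  B3 = {1, 3, 4, 8}  B4 = {1, 3, 6, 8}  B5 = {3, 6, 8, 9}  B6 = {2, 6, 8, 9}
Tree: B1–B2, B2–B3, B3–B4, B4–B5, B5–B6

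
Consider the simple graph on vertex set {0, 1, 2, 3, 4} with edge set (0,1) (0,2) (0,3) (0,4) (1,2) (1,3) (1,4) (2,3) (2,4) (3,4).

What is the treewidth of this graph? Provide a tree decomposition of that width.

With just one bag of size 5, the width is 5 − 1 = 4, so tw(G) ≤ 4. On the other hand G contains the 5-clique {0, 1, 2, 3, 4}. A clique must lie in a single bag of any decomposition, so no decomposition can have width below 4. Therefore the treewidth is 4.

Treewidth 4.
One optimal decomposition is:
Bags: B1 = {0, 1, 2, 3, 4}
Tree: (single bag)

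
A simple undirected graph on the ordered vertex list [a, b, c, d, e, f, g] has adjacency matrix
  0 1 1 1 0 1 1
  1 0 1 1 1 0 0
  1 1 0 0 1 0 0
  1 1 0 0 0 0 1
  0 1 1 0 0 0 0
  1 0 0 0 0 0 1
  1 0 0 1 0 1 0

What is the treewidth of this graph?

2

A width-2 tree decomposition is:
Bags: B1 = {a, d, g}  B2 = {a, b, d}  B3 = {a, b, c}  B4 = {a, f, g}  B5 = {b, c, e}
Tree: B1–B2, B2–B3, B1–B4, B3–B5
Each bag holds 3 vertices, so the decomposition has width 2, which upper-bounds the treewidth. On the other hand G contains the 3-clique {b, c, e}. A clique must lie in a single bag of any decomposition, so no decomposition can have width below 2. Therefore the treewidth is 2.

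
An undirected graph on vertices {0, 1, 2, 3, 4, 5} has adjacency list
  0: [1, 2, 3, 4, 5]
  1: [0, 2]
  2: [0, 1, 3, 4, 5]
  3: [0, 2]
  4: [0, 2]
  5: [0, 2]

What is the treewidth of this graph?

2

A width-2 tree decomposition is:
Bags: B1 = {0, 2, 3}  B2 = {0, 2, 5}  B3 = {0, 2, 4}  B4 = {0, 1, 2}
Tree: B1–B2, B2–B3, B2–B4
Each bag holds 3 vertices, so the decomposition has width 2, which upper-bounds the treewidth. On the other hand G contains the 3-clique {0, 1, 2}. A clique must lie in a single bag of any decomposition, so no decomposition can have width below 2. Therefore the treewidth is 2.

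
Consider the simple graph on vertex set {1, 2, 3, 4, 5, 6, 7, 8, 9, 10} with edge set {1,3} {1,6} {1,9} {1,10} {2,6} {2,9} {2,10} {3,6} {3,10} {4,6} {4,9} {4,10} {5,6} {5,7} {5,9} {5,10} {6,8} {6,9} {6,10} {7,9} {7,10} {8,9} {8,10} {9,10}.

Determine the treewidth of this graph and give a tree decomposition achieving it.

Every bag has size at most 4, so the width is 4 − 1 = 3 and tw(G) ≤ 3. On the other hand G contains the 4-clique {1, 6, 9, 10}. A clique must lie in a single bag of any decomposition, so no decomposition can have width below 3. The upper and lower bounds meet at 3, so that is the treewidth.

Treewidth 3.
Bags: B1 = {5, 6, 9, 10}  B2 = {6, 8, 9, 10}  B3 = {2, 6, 9, 10}  B4 = {4, 6, 9, 10}  B5 = {1, 6, 9, 10}  B6 = {1, 3, 6, 10}  B7 = {5, 7, 9, 10}
Tree: B1–B2, B2–B3, B3–B4, B4–B5, B5–B6, B1–B7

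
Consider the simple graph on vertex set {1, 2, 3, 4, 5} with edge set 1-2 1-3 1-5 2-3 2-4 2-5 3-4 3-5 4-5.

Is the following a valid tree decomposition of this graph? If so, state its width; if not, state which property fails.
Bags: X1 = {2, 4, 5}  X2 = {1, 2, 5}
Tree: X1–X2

A tree decomposition must satisfy three properties: every vertex lies in some bag; for every edge, both endpoints lie together in some bag; and for every vertex, the bags containing it form a connected subtree. Here vertex 3 appears in no bag, so the decomposition is invalid.

No — vertex 3 appears in no bag.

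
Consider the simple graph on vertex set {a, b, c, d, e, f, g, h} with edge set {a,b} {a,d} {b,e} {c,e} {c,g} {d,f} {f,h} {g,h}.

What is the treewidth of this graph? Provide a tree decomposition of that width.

Every bag has size at most 3, so the width is 3 − 1 = 2 and tw(G) ≤ 2. The edges c–g–h–f–d–a–b–e–c form a cycle, so G is not a tree and its treewidth is at least 2. Hence tw(G) = 2 exactly.

Treewidth 2.
Bags: B1 = {c, g, h}  B2 = {c, f, h}  B3 = {c, d, f}  B4 = {a, c, d}  B5 = {a, b, c}  B6 = {b, c, e}
Tree: B1–B2, B2–B3, B3–B4, B4–B5, B5–B6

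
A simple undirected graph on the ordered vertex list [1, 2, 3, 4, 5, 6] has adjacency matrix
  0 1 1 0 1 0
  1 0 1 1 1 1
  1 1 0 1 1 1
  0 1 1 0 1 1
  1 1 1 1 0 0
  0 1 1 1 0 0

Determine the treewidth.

3

A width-3 tree decomposition is:
Bags: B1 = {2, 3, 4, 5}  B2 = {1, 2, 3, 5}  B3 = {2, 3, 4, 6}
Tree: B1–B2, B1–B3
The largest bag has 4 vertices, giving width 3; this decomposition certifies tw(G) ≤ 3. For the lower bound, the 4 vertices {1, 2, 3, 5} are pairwise adjacent, and any tree decomposition puts a clique entirely inside one bag — forcing width ≥ 3. Hence tw(G) = 3 exactly.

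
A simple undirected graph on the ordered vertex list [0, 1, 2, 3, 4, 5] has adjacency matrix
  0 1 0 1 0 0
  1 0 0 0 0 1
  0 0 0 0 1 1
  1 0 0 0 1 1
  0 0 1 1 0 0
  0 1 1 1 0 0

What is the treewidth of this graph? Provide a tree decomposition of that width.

Every bag has size at most 3, so the width is 3 − 1 = 2 and tw(G) ≤ 2. The edges 4–2–5–3–4 form a cycle, so G is not a tree and its treewidth is at least 2. Hence tw(G) = 2 exactly.

Treewidth 2.
Bags: B1 = {2, 3, 4}  B2 = {2, 3, 5}  B3 = {0, 3, 5}  B4 = {0, 1, 5}
Tree: B1–B2, B2–B3, B3–B4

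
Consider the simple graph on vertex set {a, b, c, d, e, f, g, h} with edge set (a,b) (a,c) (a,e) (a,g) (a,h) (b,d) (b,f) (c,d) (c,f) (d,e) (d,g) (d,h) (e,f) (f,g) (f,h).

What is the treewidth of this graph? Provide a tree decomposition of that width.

Every bag has size at most 4, so the width is 4 − 1 = 3 and tw(G) ≤ 3. For the lower bound: the 4 vertex sets {a,c}, {b,f}, {d}, {e} are disjoint, each induces a connected subgraph, and every pair is joined by at least one edge of G. Contracting each set to a single vertex therefore yields K_{4} as a minor, and since treewidth is minor-monotone, tw(G) ≥ tw(K_{4}) = 3. The upper and lower bounds meet at 3, so that is the treewidth.

Treewidth 3.
One such decomposition:
Bags: B1 = {a, c, d, f}  B2 = {a, b, d, f}  B3 = {a, d, e, f}  B4 = {a, d, f, h}  B5 = {a, d, f, g}
Tree: B1–B2, B2–B3, B3–B4, B4–B5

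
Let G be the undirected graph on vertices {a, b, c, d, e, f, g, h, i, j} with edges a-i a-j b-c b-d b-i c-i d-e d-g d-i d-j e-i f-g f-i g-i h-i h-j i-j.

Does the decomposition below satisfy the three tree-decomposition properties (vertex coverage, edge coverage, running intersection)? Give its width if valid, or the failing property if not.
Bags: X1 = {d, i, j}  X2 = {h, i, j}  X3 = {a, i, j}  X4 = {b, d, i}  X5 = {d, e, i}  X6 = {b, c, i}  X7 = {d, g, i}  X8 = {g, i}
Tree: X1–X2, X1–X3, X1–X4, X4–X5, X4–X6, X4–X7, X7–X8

No — vertex f appears in no bag.

A tree decomposition must satisfy three properties: every vertex lies in some bag; for every edge, both endpoints lie together in some bag; and for every vertex, the bags containing it form a connected subtree. Here vertex f appears in no bag, so the decomposition is invalid.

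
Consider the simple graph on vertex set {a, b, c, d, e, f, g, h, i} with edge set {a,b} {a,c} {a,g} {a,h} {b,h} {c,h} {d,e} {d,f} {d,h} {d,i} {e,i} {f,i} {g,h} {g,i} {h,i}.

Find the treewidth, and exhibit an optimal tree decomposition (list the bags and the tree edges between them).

Each bag holds 3 vertices, so the decomposition has width 2, which upper-bounds the treewidth. On the other hand G contains the 3-clique {d, e, i}. A clique must lie in a single bag of any decomposition, so no decomposition can have width below 2. Hence tw(G) = 2 exactly.

Treewidth 2.
One such decomposition:
Bags: B1 = {d, e, i}  B2 = {d, h, i}  B3 = {d, f, i}  B4 = {g, h, i}  B5 = {a, g, h}  B6 = {a, b, h}  B7 = {a, c, h}
Tree: B1–B2, B2–B3, B2–B4, B4–B5, B5–B6, B6–B7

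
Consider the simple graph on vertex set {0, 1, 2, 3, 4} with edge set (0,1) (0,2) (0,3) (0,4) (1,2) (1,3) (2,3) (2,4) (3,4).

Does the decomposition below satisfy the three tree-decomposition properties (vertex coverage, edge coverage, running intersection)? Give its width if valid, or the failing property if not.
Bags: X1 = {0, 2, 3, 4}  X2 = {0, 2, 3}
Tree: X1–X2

A tree decomposition must satisfy three properties: every vertex lies in some bag; for every edge, both endpoints lie together in some bag; and for every vertex, the bags containing it form a connected subtree. Here vertex 1 appears in no bag, so the decomposition is invalid.

No — vertex 1 appears in no bag.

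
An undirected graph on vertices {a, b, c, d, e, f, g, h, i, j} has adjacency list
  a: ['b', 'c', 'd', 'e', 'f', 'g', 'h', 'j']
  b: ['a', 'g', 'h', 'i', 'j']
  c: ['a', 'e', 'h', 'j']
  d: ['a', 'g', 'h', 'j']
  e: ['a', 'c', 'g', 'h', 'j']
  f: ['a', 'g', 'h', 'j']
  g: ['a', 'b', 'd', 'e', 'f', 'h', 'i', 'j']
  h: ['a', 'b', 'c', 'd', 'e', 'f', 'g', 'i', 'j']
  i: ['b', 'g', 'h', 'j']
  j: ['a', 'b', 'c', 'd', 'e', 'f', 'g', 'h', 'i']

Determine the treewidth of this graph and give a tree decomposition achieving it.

Treewidth 4.
Bags: B1 = {a, e, g, h, j}  B2 = {a, f, g, h, j}  B3 = {a, b, g, h, j}  B4 = {b, g, h, i, j}  B5 = {a, c, e, h, j}  B6 = {a, d, g, h, j}
Tree: B1–B2, B2–B3, B3–B4, B1–B5, B3–B6

Each bag holds 5 vertices, so the decomposition has width 4, which upper-bounds the treewidth. For the lower bound, the 5 vertices {a, d, g, h, j} are pairwise adjacent, and any tree decomposition puts a clique entirely inside one bag — forcing width ≥ 4. Therefore the treewidth is 4.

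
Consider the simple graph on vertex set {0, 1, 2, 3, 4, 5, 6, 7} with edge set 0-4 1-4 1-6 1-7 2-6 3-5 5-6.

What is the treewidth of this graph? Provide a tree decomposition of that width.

Each bag holds 2 vertices, so the decomposition has width 1, which upper-bounds the treewidth. Any graph with an edge has treewidth ≥ 1, and G has the edge 3–5. Combining the bounds, tw(G) = 1.

Treewidth 1.
One optimal decomposition is:
Bags: B1 = {3, 5}  B2 = {5, 6}  B3 = {1, 6}  B4 = {1, 4}  B5 = {0, 4}  B6 = {1, 7}  B7 = {2, 6}
Tree: B1–B2, B2–B3, B3–B4, B4–B5, B4–B6, B3–B7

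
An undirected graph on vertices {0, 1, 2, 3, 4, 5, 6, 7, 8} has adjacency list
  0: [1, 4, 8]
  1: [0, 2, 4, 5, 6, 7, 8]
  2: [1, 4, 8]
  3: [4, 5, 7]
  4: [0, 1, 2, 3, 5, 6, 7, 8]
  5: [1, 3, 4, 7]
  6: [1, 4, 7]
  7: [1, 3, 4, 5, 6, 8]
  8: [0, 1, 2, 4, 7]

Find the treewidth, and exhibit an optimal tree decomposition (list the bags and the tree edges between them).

Treewidth 3.
One such decomposition:
Bags: B1 = {3, 4, 5, 7}  B2 = {1, 4, 5, 7}  B3 = {1, 4, 6, 7}  B4 = {1, 4, 7, 8}  B5 = {0, 1, 4, 8}  B6 = {1, 2, 4, 8}
Tree: B1–B2, B2–B3, B2–B4, B4–B5, B4–B6

Each bag holds 4 vertices, so the decomposition has width 3, which upper-bounds the treewidth. For the lower bound, the 4 vertices {0, 1, 4, 8} are pairwise adjacent, and any tree decomposition puts a clique entirely inside one bag — forcing width ≥ 3. The upper and lower bounds meet at 3, so that is the treewidth.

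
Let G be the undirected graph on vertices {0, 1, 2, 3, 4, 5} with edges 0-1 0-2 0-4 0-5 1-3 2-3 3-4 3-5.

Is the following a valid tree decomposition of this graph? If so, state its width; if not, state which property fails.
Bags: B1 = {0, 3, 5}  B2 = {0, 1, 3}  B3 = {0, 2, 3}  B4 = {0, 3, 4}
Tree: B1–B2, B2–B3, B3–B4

Yes; width 2.

Vertex coverage: the bags together contain {0, 1, 2, 3, 4, 5}, the full vertex set. Edge coverage: each edge of G has both endpoints in at least one bag. Running intersection: for every vertex, the bags containing it form a connected subtree. All three properties hold, so this is a valid tree decomposition of width max|bag| − 1 = 2, and hence tw(G) ≤ 2.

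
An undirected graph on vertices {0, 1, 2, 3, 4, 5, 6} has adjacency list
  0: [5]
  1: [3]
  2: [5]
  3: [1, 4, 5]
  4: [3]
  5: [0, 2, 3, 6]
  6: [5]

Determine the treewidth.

1

A width-1 tree decomposition is:
Bags: B1 = {3, 4}  B2 = {1, 3}  B3 = {3, 5}  B4 = {0, 5}  B5 = {2, 5}  B6 = {5, 6}
Tree: B1–B2, B2–B3, B3–B4, B4–B5, B3–B6
The largest bag has 2 vertices, giving width 1; this decomposition certifies tw(G) ≤ 1. Since G has at least one edge (e.g. 4–3), it is not an edgeless graph, so tw(G) ≥ 1. Therefore the treewidth is 1.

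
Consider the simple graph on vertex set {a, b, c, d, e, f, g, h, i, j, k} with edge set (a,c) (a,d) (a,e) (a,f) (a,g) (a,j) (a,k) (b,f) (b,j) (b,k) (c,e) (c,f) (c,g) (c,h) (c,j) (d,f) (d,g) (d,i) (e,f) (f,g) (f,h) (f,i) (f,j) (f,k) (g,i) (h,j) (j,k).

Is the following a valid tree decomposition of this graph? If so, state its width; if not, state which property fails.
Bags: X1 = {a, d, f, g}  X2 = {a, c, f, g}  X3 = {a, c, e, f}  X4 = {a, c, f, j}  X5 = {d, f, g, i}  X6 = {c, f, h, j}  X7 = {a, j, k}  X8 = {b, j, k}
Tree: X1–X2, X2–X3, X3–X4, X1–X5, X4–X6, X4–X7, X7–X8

A tree decomposition must satisfy three properties: every vertex lies in some bag; for every edge, both endpoints lie together in some bag; and for every vertex, the bags containing it form a connected subtree. Here edge (f,k) lies in no bag, so the decomposition is invalid.

No — edge (f,k) lies in no bag.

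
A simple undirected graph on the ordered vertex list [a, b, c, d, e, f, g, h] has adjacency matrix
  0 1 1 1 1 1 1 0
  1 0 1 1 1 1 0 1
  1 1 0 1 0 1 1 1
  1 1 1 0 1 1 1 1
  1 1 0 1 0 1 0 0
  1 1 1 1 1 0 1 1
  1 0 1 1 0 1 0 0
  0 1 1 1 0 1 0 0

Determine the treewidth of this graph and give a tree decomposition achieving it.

Treewidth 4.
One optimal decomposition is:
Bags: B1 = {a, b, c, d, f}  B2 = {a, b, d, e, f}  B3 = {b, c, d, f, h}  B4 = {a, c, d, f, g}
Tree: B1–B2, B1–B3, B1–B4

Each bag holds 5 vertices, so the decomposition has width 4, which upper-bounds the treewidth. Conversely, {a, c, d, f, g} is a clique of size 5, and the vertices of any clique must share a bag in every tree decomposition; so some bag has ≥ 5 vertices and tw(G) ≥ 4. Therefore the treewidth is 4.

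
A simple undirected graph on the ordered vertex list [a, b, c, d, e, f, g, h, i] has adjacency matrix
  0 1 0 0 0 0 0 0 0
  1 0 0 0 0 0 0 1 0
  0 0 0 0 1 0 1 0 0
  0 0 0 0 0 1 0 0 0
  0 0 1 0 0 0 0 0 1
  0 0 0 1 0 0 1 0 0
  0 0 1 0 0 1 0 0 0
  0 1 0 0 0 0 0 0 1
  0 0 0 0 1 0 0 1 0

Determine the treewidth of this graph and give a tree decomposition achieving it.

The largest bag has 2 vertices, giving width 1; this decomposition certifies tw(G) ≤ 1. G has an edge, so its treewidth is at least 1. Hence tw(G) = 1 exactly.

Treewidth 1.
One optimal decomposition is:
Bags: B1 = {d, f}  B2 = {f, g}  B3 = {c, g}  B4 = {c, e}  B5 = {e, i}  B6 = {h, i}  B7 = {b, h}  B8 = {a, b}
Tree: B1–B2, B2–B3, B3–B4, B4–B5, B5–B6, B6–B7, B7–B8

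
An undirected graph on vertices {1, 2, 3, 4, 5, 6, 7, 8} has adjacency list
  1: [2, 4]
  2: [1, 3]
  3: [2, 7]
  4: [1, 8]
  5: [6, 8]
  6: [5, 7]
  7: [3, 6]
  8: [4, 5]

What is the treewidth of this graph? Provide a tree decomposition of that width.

Every bag has size at most 3, so the width is 3 − 1 = 2 and tw(G) ≤ 2. Since 3–7–6–5–8–4–1–2–3 is a cycle in G, G is not acyclic. Forests are exactly the graphs of treewidth ≤ 1, so tw(G) ≥ 2. The upper and lower bounds meet at 2, so that is the treewidth.

Treewidth 2.
One optimal decomposition is:
Bags: B1 = {3, 6, 7}  B2 = {3, 5, 6}  B3 = {3, 5, 8}  B4 = {3, 4, 8}  B5 = {1, 3, 4}  B6 = {1, 2, 3}
Tree: B1–B2, B2–B3, B3–B4, B4–B5, B5–B6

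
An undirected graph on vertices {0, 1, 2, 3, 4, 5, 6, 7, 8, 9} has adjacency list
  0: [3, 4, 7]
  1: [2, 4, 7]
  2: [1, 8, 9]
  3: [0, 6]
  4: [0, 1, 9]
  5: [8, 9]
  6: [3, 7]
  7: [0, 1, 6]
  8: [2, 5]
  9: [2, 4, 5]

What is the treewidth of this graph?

A width-2 tree decomposition is:
Bags: B1 = {5, 8, 9}  B2 = {2, 8, 9}  B3 = {2, 4, 9}  B4 = {1, 2, 4}  B5 = {0, 1, 4}  B6 = {0, 1, 7}  B7 = {0, 3, 7}  B8 = {3, 6, 7}
Tree: B1–B2, B2–B3, B3–B4, B4–B5, B5–B6, B6–B7, B7–B8
Every bag has size at most 3, so the width is 3 − 1 = 2 and tw(G) ≤ 2. The edges 5–8–2–9–5 form a cycle, so G is not a tree and its treewidth is at least 2. Combining the bounds, tw(G) = 2.

2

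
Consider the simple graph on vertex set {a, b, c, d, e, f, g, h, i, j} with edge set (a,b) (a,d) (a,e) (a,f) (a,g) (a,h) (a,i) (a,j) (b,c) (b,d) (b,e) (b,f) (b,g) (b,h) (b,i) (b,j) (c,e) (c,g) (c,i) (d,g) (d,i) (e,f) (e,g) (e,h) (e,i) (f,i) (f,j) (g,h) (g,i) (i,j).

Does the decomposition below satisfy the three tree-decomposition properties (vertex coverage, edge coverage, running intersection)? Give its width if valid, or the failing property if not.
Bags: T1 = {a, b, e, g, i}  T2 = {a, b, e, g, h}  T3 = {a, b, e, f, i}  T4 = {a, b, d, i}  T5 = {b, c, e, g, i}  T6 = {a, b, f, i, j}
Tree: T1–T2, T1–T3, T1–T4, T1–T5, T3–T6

No — edge (g,d) lies in no bag.

A tree decomposition must satisfy three properties: every vertex lies in some bag; for every edge, both endpoints lie together in some bag; and for every vertex, the bags containing it form a connected subtree. Here edge (g,d) lies in no bag, so the decomposition is invalid.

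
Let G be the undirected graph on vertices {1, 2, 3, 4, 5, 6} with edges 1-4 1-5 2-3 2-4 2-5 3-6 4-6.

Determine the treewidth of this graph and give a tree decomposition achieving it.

Treewidth 2.
One optimal decomposition is:
Bags: B1 = {1, 2, 5}  B2 = {1, 2, 4}  B3 = {2, 3, 4}  B4 = {3, 4, 6}
Tree: B1–B2, B2–B3, B3–B4

Each bag holds 3 vertices, so the decomposition has width 2, which upper-bounds the treewidth. The edges 5–1–4–2–5 form a cycle, so G is not a tree and its treewidth is at least 2. Hence tw(G) = 2 exactly.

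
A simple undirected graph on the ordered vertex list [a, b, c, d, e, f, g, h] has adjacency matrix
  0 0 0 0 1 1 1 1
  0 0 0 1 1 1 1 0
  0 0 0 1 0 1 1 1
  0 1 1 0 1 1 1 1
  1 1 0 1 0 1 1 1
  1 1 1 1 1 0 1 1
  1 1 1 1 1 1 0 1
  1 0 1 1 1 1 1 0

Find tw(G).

A width-4 tree decomposition is:
Bags: B1 = {a, e, f, g, h}  B2 = {d, e, f, g, h}  B3 = {b, d, e, f, g}  B4 = {c, d, f, g, h}
Tree: B1–B2, B2–B3, B2–B4
Every bag has size at most 5, so the width is 5 − 1 = 4 and tw(G) ≤ 4. For the lower bound, the 5 vertices {d, e, f, g, h} are pairwise adjacent, and any tree decomposition puts a clique entirely inside one bag — forcing width ≥ 4. Hence tw(G) = 4 exactly.

4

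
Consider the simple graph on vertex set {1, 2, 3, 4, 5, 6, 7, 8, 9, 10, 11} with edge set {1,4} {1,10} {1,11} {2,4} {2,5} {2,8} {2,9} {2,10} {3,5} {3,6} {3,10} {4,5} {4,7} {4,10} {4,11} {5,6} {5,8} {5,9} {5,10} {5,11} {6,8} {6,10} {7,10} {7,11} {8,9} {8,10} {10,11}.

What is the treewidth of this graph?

3

A width-3 tree decomposition is:
Bags: B1 = {2, 5, 8, 10}  B2 = {2, 5, 8, 9}  B3 = {2, 4, 5, 10}  B4 = {4, 5, 10, 11}  B5 = {4, 7, 10, 11}  B6 = {5, 6, 8, 10}  B7 = {1, 4, 10, 11}  B8 = {3, 5, 6, 10}
Tree: B1–B2, B1–B3, B3–B4, B4–B5, B1–B6, B5–B7, B6–B8
Each bag holds 4 vertices, so the decomposition has width 3, which upper-bounds the treewidth. For the lower bound, the 4 vertices {2, 5, 8, 9} are pairwise adjacent, and any tree decomposition puts a clique entirely inside one bag — forcing width ≥ 3. Therefore the treewidth is 3.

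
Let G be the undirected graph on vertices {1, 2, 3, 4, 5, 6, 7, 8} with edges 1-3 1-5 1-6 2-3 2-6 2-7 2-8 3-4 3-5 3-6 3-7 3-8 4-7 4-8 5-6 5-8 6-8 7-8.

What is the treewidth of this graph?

3

A width-3 tree decomposition is:
Bags: B1 = {3, 5, 6, 8}  B2 = {2, 3, 6, 8}  B3 = {1, 3, 5, 6}  B4 = {2, 3, 7, 8}  B5 = {3, 4, 7, 8}
Tree: B1–B2, B1–B3, B2–B4, B4–B5
Each bag holds 4 vertices, so the decomposition has width 3, which upper-bounds the treewidth. For the lower bound, the 4 vertices {2, 3, 6, 8} are pairwise adjacent, and any tree decomposition puts a clique entirely inside one bag — forcing width ≥ 3. Hence tw(G) = 3 exactly.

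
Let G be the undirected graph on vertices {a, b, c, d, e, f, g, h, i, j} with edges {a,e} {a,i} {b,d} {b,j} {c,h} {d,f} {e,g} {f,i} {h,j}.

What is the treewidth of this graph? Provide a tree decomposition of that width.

Every bag has size at most 2, so the width is 2 − 1 = 1 and tw(G) ≤ 1. G has an edge, so its treewidth is at least 1. The upper and lower bounds meet at 1, so that is the treewidth.

Treewidth 1.
Bags: B1 = {e, g}  B2 = {a, e}  B3 = {a, i}  B4 = {f, i}  B5 = {d, f}  B6 = {b, d}  B7 = {b, j}  B8 = {h, j}  B9 = {c, h}
Tree: B1–B2, B2–B3, B3–B4, B4–B5, B5–B6, B6–B7, B7–B8, B8–B9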